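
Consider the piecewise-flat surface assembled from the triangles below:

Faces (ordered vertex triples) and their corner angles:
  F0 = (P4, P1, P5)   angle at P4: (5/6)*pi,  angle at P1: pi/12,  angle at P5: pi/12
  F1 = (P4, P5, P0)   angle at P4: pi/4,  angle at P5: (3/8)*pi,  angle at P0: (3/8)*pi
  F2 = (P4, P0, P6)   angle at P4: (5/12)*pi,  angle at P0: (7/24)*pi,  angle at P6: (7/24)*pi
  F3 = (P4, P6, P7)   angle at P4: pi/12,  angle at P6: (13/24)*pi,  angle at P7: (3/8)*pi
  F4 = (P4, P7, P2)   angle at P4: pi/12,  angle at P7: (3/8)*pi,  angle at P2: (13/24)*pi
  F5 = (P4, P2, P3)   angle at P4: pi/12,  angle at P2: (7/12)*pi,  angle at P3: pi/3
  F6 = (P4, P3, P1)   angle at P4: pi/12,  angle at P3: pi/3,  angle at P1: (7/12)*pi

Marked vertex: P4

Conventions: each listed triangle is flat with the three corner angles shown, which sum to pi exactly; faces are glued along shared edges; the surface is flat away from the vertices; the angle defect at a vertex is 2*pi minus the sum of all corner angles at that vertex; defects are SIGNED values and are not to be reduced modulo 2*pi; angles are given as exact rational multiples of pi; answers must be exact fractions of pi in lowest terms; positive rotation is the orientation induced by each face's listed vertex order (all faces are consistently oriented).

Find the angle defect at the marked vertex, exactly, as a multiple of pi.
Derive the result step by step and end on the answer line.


Sum of corner angles at P4: (11/6)*pi
defect = 2*pi - (11/6)*pi

Answer: defect(P4) = pi/6


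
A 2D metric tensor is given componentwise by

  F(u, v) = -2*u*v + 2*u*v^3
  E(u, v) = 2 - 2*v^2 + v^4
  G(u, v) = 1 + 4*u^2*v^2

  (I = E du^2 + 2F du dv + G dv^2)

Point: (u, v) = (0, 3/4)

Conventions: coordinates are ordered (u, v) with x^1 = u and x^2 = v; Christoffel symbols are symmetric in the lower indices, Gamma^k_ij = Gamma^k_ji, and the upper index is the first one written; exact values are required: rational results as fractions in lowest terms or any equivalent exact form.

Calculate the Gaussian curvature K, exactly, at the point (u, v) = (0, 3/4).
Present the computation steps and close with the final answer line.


E = 305/256, F = 0, G = 1, EG - F^2 = 305/256 at the point
E_u = 0, E_v = -21/16, F_u = -21/32, F_v = 0, G_u = 0, G_v = 0
E_vv = 11/4, F_uv = 11/8, G_uu = 9/2
By Brioschi, K is (det M1 - det M2) divided by (EG - F^2) squared.
M1 = [[-E_vv/2 + F_uv - G_uu/2, E_u/2, F_u - E_v/2], [F_v - G_u/2, E, F], [G_v/2, F, G]] = [[-9/4, 0, 0], [0, 305/256, 0], [0, 0, 1]]; det M1 = -2745/1024
M2 = [[0, E_v/2, G_u/2], [E_v/2, E, F], [G_u/2, F, G]] = [[0, -21/32, 0], [-21/32, 305/256, 0], [0, 0, 1]]; det M2 = -441/1024
det M1 - det M2 = -9/4; K = -9/4 / (305/256)^2 = -147456/93025

Answer: K = -147456/93025


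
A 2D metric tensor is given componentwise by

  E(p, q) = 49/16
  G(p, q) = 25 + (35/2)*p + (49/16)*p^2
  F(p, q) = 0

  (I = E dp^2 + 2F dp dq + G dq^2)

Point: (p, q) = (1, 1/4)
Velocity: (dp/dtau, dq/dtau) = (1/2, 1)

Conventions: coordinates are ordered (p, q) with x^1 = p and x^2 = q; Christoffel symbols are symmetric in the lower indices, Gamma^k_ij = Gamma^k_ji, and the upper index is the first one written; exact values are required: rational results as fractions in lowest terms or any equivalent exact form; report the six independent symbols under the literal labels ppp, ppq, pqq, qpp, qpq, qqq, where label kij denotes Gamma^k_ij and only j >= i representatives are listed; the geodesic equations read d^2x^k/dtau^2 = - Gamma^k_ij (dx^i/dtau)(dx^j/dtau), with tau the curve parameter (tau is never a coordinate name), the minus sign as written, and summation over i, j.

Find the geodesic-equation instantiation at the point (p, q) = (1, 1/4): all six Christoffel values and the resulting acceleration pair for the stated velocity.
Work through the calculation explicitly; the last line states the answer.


E = 49/16, F = 0, G = 729/16 at the point
E_p = 0, E_q = 0, F_p = 0, F_q = 0, G_p = 189/8, G_q = 0
EG - F^2 = 35721/256;  g^inv = (256/35721) * [[729/16, 0], [0, 49/16]]
first-kind symbols [ij,l] = (1/2)(d_i g_jl + d_j g_il - d_l g_ij): [pp,p] = E_p/2 = 0, [pp,q] = F_p - E_q/2 = 0, [pq,p] = E_q/2 = 0, [pq,q] = G_p/2 = 189/16, [qq,p] = F_q - G_p/2 = -189/16, [qq,q] = G_q/2 = 0
Gamma^p_ij = (G*[ij,p] - F*[ij,q])/(EG - F^2), Gamma^q_ij = (E*[ij,q] - F*[ij,p])/(EG - F^2)
Gamma_ppp = 0, Gamma_ppq = 0, Gamma_pqq = -27/7, Gamma_qpp = 0, Gamma_qpq = 7/27, Gamma_qqq = 0
d^2p/dtau^2 = -(Gamma_ppp*(1/2)^2 + 2*Gamma_ppq*(1/2)*(1) + Gamma_pqq*(1)^2) = 27/7
d^2q/dtau^2 = -(Gamma_qpp*(1/2)^2 + 2*Gamma_qpq*(1/2)*(1) + Gamma_qqq*(1)^2) = -7/27

Answer: Gamma_ppp = 0, Gamma_ppq = 0, Gamma_pqq = -27/7, Gamma_qpp = 0, Gamma_qpq = 7/27, Gamma_qqq = 0; accelerations (d^2p/dtau^2, d^2q/dtau^2) = (27/7, -7/27)


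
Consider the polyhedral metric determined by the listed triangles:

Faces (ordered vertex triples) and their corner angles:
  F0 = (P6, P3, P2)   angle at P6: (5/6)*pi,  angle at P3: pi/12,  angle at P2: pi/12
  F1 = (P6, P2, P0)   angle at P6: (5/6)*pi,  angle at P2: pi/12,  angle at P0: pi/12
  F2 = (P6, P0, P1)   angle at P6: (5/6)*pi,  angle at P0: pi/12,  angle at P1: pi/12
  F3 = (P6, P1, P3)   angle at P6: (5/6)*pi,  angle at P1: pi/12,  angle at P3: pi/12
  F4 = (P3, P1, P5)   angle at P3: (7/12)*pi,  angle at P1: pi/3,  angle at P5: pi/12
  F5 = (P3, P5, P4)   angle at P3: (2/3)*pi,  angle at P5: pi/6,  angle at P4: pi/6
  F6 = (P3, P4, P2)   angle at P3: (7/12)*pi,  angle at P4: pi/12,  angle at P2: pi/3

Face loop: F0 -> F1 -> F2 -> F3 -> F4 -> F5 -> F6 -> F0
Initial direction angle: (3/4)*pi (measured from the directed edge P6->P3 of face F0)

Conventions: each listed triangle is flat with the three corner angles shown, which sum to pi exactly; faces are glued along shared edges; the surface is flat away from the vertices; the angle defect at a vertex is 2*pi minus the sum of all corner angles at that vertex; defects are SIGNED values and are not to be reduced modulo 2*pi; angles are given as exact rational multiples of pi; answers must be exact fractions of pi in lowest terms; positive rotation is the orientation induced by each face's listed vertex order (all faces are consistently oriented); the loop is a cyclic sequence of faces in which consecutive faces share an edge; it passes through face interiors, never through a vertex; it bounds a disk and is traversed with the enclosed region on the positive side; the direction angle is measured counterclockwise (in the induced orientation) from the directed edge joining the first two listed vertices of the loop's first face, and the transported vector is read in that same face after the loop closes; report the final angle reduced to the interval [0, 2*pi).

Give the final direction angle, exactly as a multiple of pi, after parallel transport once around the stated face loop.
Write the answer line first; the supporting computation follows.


Answer: final direction angle = (17/12)*pi

enclosed vertex P3: corner angles sum to 2*pi, defect = 2*pi - 2*pi = 0
enclosed vertex P6: corner angles sum to (10/3)*pi, defect = 2*pi - (10/3)*pi = (-4/3)*pi
by Gauss-Bonnet the loop rotates the vector by the enclosed defect sum (positive orientation, mod 2*pi)
final angle = (3/4)*pi - (4/3)*pi = (17/12)*pi (mod 2*pi)


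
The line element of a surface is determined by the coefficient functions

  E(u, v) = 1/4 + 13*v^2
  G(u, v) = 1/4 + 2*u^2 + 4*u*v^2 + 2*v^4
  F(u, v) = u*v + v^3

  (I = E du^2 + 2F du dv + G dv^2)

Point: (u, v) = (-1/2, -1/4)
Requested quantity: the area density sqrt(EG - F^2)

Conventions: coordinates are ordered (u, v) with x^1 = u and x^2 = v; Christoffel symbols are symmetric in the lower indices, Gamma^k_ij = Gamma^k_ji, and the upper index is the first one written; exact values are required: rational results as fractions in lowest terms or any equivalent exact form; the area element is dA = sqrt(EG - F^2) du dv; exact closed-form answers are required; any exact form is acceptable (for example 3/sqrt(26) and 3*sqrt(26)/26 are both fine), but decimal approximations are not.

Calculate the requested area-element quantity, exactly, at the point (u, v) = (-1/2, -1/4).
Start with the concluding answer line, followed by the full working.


Answer: sqrt(EG - F^2) = sqrt(2705)/64

E = 17/16, F = 7/64, G = 81/128; EG - F^2 = 2705/4096


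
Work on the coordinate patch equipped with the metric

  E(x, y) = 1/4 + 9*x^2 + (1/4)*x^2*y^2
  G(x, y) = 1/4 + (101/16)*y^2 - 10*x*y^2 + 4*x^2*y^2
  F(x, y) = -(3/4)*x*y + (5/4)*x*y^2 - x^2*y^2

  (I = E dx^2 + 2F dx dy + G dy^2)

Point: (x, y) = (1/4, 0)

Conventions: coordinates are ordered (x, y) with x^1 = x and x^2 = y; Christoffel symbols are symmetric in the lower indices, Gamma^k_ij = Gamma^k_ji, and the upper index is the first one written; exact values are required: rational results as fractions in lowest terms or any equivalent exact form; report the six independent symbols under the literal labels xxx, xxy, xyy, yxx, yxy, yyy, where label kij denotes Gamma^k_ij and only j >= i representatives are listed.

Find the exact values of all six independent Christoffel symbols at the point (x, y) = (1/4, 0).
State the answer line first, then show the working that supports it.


Answer: Gamma_xxx = 36/13, Gamma_xxy = 0, Gamma_xyy = -3/13, Gamma_yxx = 0, Gamma_yxy = 0, Gamma_yyy = 0

E = 13/16, F = 0, G = 1/4 at the point
E_x = 9/2, E_y = 0, F_x = 0, F_y = -3/16, G_x = 0, G_y = 0
EG - F^2 = 13/64;  g^inv = (64/13) * [[1/4, 0], [0, 13/16]]
first-kind symbols [ij,l] = (1/2)(d_i g_jl + d_j g_il - d_l g_ij): [xx,x] = E_x/2 = 9/4, [xx,y] = F_x - E_y/2 = 0, [xy,x] = E_y/2 = 0, [xy,y] = G_x/2 = 0, [yy,x] = F_y - G_x/2 = -3/16, [yy,y] = G_y/2 = 0
Gamma^x_ij = (G*[ij,x] - F*[ij,y])/(EG - F^2), Gamma^y_ij = (E*[ij,y] - F*[ij,x])/(EG - F^2)


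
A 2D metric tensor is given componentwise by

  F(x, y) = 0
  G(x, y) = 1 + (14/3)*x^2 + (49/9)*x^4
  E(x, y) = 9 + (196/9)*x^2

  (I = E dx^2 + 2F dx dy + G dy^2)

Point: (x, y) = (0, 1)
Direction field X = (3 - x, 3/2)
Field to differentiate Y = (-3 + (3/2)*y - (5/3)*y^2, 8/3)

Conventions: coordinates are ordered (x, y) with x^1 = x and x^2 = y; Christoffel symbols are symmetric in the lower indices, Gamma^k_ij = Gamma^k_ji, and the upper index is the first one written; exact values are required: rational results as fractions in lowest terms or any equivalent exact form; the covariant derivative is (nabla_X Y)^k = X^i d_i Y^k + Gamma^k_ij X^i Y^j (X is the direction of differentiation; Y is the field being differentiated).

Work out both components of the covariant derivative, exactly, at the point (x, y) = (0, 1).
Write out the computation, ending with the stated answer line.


E = 9, F = 0, G = 1 at the point
E_x = 0, E_y = 0, F_x = 0, F_y = 0, G_x = 0, G_y = 0
EG - F^2 = 9;  g^inv = (1/9) * [[1, 0], [0, 9]]
first-kind symbols [ij,l] = (1/2)(d_i g_jl + d_j g_il - d_l g_ij): [xx,x] = E_x/2 = 0, [xx,y] = F_x - E_y/2 = 0, [xy,x] = E_y/2 = 0, [xy,y] = G_x/2 = 0, [yy,x] = F_y - G_x/2 = 0, [yy,y] = G_y/2 = 0
Gamma^x_ij = (G*[ij,x] - F*[ij,y])/(EG - F^2), Gamma^y_ij = (E*[ij,y] - F*[ij,x])/(EG - F^2)
Gamma_xxx = 0, Gamma_xxy = 0, Gamma_xyy = 0, Gamma_yxx = 0, Gamma_yxy = 0, Gamma_yyy = 0
X = (3, 3/2), Y = (-19/6, 8/3) at the point

Answer: (nabla_X Y)^x = -11/4, (nabla_X Y)^y = 0


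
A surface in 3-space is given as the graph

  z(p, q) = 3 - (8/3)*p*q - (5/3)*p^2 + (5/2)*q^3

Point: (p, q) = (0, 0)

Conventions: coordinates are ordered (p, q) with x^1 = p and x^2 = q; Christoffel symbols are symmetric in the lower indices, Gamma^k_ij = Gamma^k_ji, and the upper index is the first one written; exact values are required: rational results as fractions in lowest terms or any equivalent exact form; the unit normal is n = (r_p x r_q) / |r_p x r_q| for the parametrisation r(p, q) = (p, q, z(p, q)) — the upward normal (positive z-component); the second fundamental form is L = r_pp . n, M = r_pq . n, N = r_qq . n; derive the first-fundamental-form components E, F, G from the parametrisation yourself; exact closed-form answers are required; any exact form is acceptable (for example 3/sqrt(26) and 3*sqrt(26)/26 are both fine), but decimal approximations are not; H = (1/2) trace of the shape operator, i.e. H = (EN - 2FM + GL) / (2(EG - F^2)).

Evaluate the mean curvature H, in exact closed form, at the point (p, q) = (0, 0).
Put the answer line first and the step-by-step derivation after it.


Answer: H = -5/3

z_p = 0, z_q = 0, z_pp = -10/3, z_pq = -8/3, z_qq = 0
E = 1, F = 0, G = 1; answer radicand W^2 = 1
unnormalised second-form numerators: l = -10/3, m = -8/3, n = 0; L = l/sqrt(1), and similarly M = m/sqrt(W^2), N = n/sqrt(W^2)
H = (E*n - 2*F*m + G*l) / (2*(EG - F^2)*sqrt(W^2)); E*n - 2*F*m + G*l = -10/3, EG - F^2 = 1, so H = (-5/3)/sqrt(1)


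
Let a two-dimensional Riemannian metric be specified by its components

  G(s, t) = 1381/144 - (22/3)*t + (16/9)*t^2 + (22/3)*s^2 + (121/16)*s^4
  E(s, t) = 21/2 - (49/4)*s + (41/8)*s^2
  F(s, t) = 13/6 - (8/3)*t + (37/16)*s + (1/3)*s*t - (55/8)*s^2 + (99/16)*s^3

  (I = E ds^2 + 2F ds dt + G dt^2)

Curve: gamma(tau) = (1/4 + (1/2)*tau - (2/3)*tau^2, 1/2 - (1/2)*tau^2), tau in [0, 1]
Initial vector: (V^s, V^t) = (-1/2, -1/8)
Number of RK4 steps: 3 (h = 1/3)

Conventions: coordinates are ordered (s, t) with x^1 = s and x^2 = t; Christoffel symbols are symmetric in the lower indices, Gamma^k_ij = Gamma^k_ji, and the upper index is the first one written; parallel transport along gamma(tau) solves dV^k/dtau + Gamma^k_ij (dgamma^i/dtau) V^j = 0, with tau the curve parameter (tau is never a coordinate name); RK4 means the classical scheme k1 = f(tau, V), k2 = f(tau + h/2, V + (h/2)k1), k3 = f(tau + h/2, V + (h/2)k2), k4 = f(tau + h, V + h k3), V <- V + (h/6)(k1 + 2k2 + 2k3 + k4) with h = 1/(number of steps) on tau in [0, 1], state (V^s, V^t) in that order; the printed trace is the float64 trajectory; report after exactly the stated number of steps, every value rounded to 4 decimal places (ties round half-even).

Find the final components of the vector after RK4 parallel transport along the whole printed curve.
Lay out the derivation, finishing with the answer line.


gamma'(tau) = (1/2 - (4/3)*tau, -tau); f(tau, V)^k = -Gamma^k_ij(gamma(tau)) gamma'^i(tau) V^j; h = 1/3; intermediate values shown to 6 dp
curve data and Christoffel symbols at the stage parameters:
  tau = 0.000000: gamma = (0.250000, 0.500000), gamma' = (0.500000, 0.000000); Gamma_sss = -0.643808, Gamma_sst = -0.044640, Gamma_stt = -0.554359, Gamma_tss = 0.134623, Gamma_tst = 0.309172, Gamma_ttt = -0.314593
  tau = 0.166667: gamma = (0.314815, 0.486111), gamma' = (0.277778, -0.166667); Gamma_sss = -0.647378, Gamma_sst = -0.063960, Gamma_stt = -0.702508, Gamma_tss = 0.101728, Gamma_tst = 0.393951, Gamma_ttt = -0.274169
  tau = 0.333333: gamma = (0.342593, 0.444444), gamma' = (0.055556, -0.333333); Gamma_sss = -0.650839, Gamma_sst = -0.077186, Gamma_stt = -0.776190, Gamma_tss = 0.098453, Gamma_tst = 0.420849, Gamma_ttt = -0.247625
  tau = 0.500000: gamma = (0.333333, 0.375000), gamma' = (-0.166667, -0.500000); Gamma_sss = -0.654490, Gamma_sst = -0.080682, Gamma_stt = -0.746204, Gamma_tss = 0.107776, Gamma_tst = 0.390222, Gamma_ttt = -0.240315
  tau = 0.666667: gamma = (0.287037, 0.277778), gamma' = (-0.388889, -0.666667); Gamma_sss = -0.658720, Gamma_sst = -0.070877, Gamma_stt = -0.621525, Gamma_tss = 0.132400, Gamma_tst = 0.309474, Gamma_ttt = -0.253851
  tau = 0.833333: gamma = (0.203704, 0.152778), gamma' = (-0.611111, -0.833333); Gamma_sss = -0.664460, Gamma_sst = -0.047519, Gamma_stt = -0.444337, Gamma_tss = 0.188793, Gamma_tst = 0.194488, Gamma_ttt = -0.283502
  tau = 1.000000: gamma = (0.083333, 0.000000), gamma' = (-0.833333, -1.000000); Gamma_sss = -0.670739, Gamma_sst = -0.016615, Gamma_stt = -0.265469, Gamma_tss = 0.295437, Gamma_tst = 0.068280, Gamma_ttt = -0.316551
step 0: V^s = -0.5000, V^t = -0.1250
step 1: k1 = (-0.163742, 0.052979), k2 = (-0.077662, -0.001700), k3 = (-0.074330, 0.000250), k4 = (0.026311, -0.057516); V <- V + (h/6)(k1 + 2k2 + 2k3 + k4): V^s = -0.5245, V^t = -0.1254
step 2: k1 = (0.026440, -0.057429), k2 = (0.129895, -0.103383), k3 = (0.130280, -0.099286), k4 = (0.216022, -0.116281); V <- V + (h/6)(k1 + 2k2 + 2k3 + k4): V^s = -0.4821, V^t = -0.1576
step 3: k1 = (0.215930, -0.116596), k2 = (0.269519, -0.103004), k3 = (0.264634, -0.100792), k4 = (0.280133, -0.074243); V <- V + (h/6)(k1 + 2k2 + 2k3 + k4): V^s = -0.3952, V^t = -0.1908

Answer: V^s = -0.3952, V^t = -0.1908


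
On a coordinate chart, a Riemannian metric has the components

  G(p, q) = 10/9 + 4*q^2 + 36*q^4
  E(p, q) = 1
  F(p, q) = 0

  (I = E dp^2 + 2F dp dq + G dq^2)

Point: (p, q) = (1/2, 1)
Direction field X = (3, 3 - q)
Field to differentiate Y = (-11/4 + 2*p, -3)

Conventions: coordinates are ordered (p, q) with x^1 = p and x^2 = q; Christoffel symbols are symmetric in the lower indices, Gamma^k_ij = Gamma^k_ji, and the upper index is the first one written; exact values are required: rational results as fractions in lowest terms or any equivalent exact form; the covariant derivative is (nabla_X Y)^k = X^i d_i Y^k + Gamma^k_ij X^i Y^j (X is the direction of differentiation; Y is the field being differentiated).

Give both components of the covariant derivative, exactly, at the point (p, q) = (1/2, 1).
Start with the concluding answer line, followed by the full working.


Answer: (nabla_X Y)^p = 6, (nabla_X Y)^q = -2052/185

E = 1, F = 0, G = 370/9 at the point
E_p = 0, E_q = 0, F_p = 0, F_q = 0, G_p = 0, G_q = 152
EG - F^2 = 370/9;  g^inv = (9/370) * [[370/9, 0], [0, 1]]
first-kind symbols [ij,l] = (1/2)(d_i g_jl + d_j g_il - d_l g_ij): [pp,p] = E_p/2 = 0, [pp,q] = F_p - E_q/2 = 0, [pq,p] = E_q/2 = 0, [pq,q] = G_p/2 = 0, [qq,p] = F_q - G_p/2 = 0, [qq,q] = G_q/2 = 76
Gamma^p_ij = (G*[ij,p] - F*[ij,q])/(EG - F^2), Gamma^q_ij = (E*[ij,q] - F*[ij,p])/(EG - F^2)
Gamma_ppp = 0, Gamma_ppq = 0, Gamma_pqq = 0, Gamma_qpp = 0, Gamma_qpq = 0, Gamma_qqq = 342/185
X = (3, 2), Y = (-7/4, -3) at the point


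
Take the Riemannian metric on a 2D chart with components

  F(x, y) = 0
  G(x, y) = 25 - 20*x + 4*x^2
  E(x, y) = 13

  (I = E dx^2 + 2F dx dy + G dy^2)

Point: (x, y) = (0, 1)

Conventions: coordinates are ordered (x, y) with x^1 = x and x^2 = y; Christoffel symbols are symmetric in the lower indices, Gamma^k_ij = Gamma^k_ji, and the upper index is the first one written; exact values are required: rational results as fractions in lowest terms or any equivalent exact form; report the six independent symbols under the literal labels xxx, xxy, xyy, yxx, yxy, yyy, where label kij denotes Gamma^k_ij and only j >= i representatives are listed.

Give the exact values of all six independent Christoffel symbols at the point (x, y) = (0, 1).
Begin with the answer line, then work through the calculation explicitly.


Answer: Gamma_xxx = 0, Gamma_xxy = 0, Gamma_xyy = 10/13, Gamma_yxx = 0, Gamma_yxy = -2/5, Gamma_yyy = 0

E = 13, F = 0, G = 25 at the point
E_x = 0, E_y = 0, F_x = 0, F_y = 0, G_x = -20, G_y = 0
EG - F^2 = 325;  g^inv = (1/325) * [[25, 0], [0, 13]]
first-kind symbols [ij,l] = (1/2)(d_i g_jl + d_j g_il - d_l g_ij): [xx,x] = E_x/2 = 0, [xx,y] = F_x - E_y/2 = 0, [xy,x] = E_y/2 = 0, [xy,y] = G_x/2 = -10, [yy,x] = F_y - G_x/2 = 10, [yy,y] = G_y/2 = 0
Gamma^x_ij = (G*[ij,x] - F*[ij,y])/(EG - F^2), Gamma^y_ij = (E*[ij,y] - F*[ij,x])/(EG - F^2)


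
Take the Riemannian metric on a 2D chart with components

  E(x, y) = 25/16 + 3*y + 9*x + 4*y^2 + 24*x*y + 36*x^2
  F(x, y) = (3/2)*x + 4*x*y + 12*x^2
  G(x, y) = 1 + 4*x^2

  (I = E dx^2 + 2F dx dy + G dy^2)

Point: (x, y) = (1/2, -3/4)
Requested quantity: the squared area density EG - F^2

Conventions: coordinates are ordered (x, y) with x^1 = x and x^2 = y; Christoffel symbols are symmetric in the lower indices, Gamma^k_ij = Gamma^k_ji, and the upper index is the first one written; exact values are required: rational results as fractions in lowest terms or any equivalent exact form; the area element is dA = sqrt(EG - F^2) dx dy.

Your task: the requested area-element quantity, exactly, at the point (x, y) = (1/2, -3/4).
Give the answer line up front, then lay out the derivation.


Answer: EG - F^2 = 113/16

E = 97/16, F = 9/4, G = 2; EG - F^2 = 113/16


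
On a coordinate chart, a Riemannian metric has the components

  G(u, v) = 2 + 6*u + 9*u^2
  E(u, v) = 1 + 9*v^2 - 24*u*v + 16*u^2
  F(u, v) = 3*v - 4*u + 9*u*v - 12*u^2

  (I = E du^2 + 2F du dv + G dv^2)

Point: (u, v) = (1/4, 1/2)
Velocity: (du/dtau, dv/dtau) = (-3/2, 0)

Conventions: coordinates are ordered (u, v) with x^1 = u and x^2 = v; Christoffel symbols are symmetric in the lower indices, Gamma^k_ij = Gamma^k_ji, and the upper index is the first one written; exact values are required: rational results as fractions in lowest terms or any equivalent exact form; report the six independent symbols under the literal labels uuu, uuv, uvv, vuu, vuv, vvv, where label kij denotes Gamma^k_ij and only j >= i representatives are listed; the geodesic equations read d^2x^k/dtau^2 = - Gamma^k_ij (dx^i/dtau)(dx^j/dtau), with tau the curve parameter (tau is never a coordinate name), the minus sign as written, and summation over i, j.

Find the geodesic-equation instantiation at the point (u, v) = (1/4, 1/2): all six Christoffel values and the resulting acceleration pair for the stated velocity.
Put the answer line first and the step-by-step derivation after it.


Answer: Gamma_uuu = -32/69, Gamma_uuv = 8/23, Gamma_uvv = 0, Gamma_vuu = -112/69, Gamma_vuv = 28/23, Gamma_vvv = 0; accelerations (d^2u/dtau^2, d^2v/dtau^2) = (24/23, 84/23)

E = 5/4, F = 7/8, G = 65/16 at the point
E_u = -4, E_v = 3, F_u = -11/2, F_v = 21/4, G_u = 21/2, G_v = 0
EG - F^2 = 69/16;  g^inv = (16/69) * [[65/16, -7/8], [-7/8, 5/4]]
first-kind symbols [ij,l] = (1/2)(d_i g_jl + d_j g_il - d_l g_ij): [uu,u] = E_u/2 = -2, [uu,v] = F_u - E_v/2 = -7, [uv,u] = E_v/2 = 3/2, [uv,v] = G_u/2 = 21/4, [vv,u] = F_v - G_u/2 = 0, [vv,v] = G_v/2 = 0
Gamma^u_ij = (G*[ij,u] - F*[ij,v])/(EG - F^2), Gamma^v_ij = (E*[ij,v] - F*[ij,u])/(EG - F^2)
Gamma_uuu = -32/69, Gamma_uuv = 8/23, Gamma_uvv = 0, Gamma_vuu = -112/69, Gamma_vuv = 28/23, Gamma_vvv = 0
d^2u/dtau^2 = -(Gamma_uuu*(-3/2)^2 + 2*Gamma_uuv*(-3/2)*(0) + Gamma_uvv*(0)^2) = 24/23
d^2v/dtau^2 = -(Gamma_vuu*(-3/2)^2 + 2*Gamma_vuv*(-3/2)*(0) + Gamma_vvv*(0)^2) = 84/23


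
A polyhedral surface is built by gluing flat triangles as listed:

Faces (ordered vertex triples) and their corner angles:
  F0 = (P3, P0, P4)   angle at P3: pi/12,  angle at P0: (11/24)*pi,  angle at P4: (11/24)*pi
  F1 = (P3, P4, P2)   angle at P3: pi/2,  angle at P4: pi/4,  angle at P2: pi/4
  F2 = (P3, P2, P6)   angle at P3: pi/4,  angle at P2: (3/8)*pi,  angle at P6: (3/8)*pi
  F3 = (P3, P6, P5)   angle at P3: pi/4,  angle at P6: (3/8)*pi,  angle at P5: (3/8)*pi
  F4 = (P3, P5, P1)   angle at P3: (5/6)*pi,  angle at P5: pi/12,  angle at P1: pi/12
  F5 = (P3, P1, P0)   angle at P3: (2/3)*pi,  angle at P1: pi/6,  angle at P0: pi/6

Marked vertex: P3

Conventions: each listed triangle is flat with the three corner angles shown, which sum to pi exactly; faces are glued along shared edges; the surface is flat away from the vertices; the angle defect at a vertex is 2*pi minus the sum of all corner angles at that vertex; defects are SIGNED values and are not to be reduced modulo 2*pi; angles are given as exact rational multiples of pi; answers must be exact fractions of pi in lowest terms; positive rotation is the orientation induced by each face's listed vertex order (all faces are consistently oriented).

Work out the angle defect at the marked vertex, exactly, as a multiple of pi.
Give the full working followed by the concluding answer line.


Sum of corner angles at P3: (31/12)*pi
defect = 2*pi - (31/12)*pi

Answer: defect(P3) = (-7/12)*pi


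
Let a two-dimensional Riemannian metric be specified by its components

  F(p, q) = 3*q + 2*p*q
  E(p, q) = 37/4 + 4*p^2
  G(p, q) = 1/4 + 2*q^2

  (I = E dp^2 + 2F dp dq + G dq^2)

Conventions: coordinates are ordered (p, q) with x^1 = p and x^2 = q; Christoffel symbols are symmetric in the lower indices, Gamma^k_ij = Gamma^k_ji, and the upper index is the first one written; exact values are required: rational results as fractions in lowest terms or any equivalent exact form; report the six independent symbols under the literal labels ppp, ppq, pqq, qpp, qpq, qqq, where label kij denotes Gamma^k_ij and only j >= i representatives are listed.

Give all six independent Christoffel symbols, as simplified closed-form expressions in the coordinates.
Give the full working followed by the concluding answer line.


E = 37/4 + 4*p^2; F = 3*q + 2*p*q; G = 1/4 + 2*q^2
Gamma^k_ij = (1/2) g^{kl} (d_i g_jl + d_j g_il - d_l g_ij), with g^inv = (1/(EG-F^2)) [[G, -F], [-F, E]]
first partials: E_p = 8*p, E_q = 0, F_p = 2*q, F_q = 3 + 2*p, G_p = 0, G_q = 4*q
D = EG - F^2 = 37/16 + (19/2)*q^2 + p^2 - 12*p*q^2 + 4*p^2*q^2
expanded: Gamma^p_pp = (G E_p - 2F F_p + F E_q)/(2D), Gamma^p_pq = (G E_q - F G_p)/(2D), Gamma^p_qq = (2G F_q - G G_p - F G_q)/(2D), Gamma^q_pp = (2E F_p - E E_q - F E_p)/(2D), Gamma^q_pq = (E G_p - F E_q)/(2D), Gamma^q_qq = (E G_q - 2F F_q + F G_p)/(2D); substitute and cancel common factors

Answer: Gamma_ppp = (64*p*q^2 + 16*p - 96*q^2)/(64*p^2*q^2 + 16*p^2 - 192*p*q^2 + 152*q^2 + 37), Gamma_ppq = 0, Gamma_pqq = (8*p + 12)/(64*p^2*q^2 + 16*p^2 - 192*p*q^2 + 152*q^2 + 37), Gamma_qpp = (-192*p*q + 296*q)/(64*p^2*q^2 + 16*p^2 - 192*p*q^2 + 152*q^2 + 37), Gamma_qpq = 0, Gamma_qqq = (64*p^2*q - 192*p*q + 152*q)/(64*p^2*q^2 + 16*p^2 - 192*p*q^2 + 152*q^2 + 37)


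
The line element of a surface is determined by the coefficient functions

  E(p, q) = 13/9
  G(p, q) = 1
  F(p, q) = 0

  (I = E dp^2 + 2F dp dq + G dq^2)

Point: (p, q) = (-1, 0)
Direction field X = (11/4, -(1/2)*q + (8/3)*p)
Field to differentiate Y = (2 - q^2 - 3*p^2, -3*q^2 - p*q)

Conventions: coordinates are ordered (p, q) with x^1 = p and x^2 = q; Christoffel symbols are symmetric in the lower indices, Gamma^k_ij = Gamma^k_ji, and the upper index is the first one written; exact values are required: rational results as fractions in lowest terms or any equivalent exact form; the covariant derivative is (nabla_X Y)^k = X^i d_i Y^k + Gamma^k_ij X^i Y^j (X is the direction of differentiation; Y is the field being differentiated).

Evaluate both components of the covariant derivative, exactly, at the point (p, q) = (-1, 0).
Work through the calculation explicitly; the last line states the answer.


E = 13/9, F = 0, G = 1 at the point
E_p = 0, E_q = 0, F_p = 0, F_q = 0, G_p = 0, G_q = 0
EG - F^2 = 13/9;  g^inv = (9/13) * [[1, 0], [0, 13/9]]
first-kind symbols [ij,l] = (1/2)(d_i g_jl + d_j g_il - d_l g_ij): [pp,p] = E_p/2 = 0, [pp,q] = F_p - E_q/2 = 0, [pq,p] = E_q/2 = 0, [pq,q] = G_p/2 = 0, [qq,p] = F_q - G_p/2 = 0, [qq,q] = G_q/2 = 0
Gamma^p_ij = (G*[ij,p] - F*[ij,q])/(EG - F^2), Gamma^q_ij = (E*[ij,q] - F*[ij,p])/(EG - F^2)
Gamma_ppp = 0, Gamma_ppq = 0, Gamma_pqq = 0, Gamma_qpp = 0, Gamma_qpq = 0, Gamma_qqq = 0
X = (11/4, -8/3), Y = (-1, 0) at the point

Answer: (nabla_X Y)^p = 33/2, (nabla_X Y)^q = -8/3


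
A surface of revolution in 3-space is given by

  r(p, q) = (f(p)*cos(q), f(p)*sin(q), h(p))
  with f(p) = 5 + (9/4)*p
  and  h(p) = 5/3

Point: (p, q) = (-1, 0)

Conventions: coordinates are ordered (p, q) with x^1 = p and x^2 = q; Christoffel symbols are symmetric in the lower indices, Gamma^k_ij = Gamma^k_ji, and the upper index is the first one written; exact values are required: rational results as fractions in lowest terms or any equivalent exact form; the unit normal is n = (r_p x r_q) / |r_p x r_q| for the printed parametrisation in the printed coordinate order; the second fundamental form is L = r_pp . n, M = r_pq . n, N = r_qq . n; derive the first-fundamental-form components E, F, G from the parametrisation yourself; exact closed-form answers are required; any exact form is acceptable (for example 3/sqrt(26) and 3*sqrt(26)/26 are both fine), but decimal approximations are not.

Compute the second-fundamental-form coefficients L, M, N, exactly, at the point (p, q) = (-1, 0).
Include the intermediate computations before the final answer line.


f = 11/4, f' = 9/4, f'' = 0, h' = 0, h'' = 0
E = 81/16, F = 0, G = 121/16; answer radicand W^2 = 81/16
unnormalised second-form numerators: l = 0, m = 0, n = 0; L = l/sqrt(81/16), and similarly M = m/sqrt(W^2), N = n/sqrt(W^2)

Answer: L = 0, M = 0, N = 0


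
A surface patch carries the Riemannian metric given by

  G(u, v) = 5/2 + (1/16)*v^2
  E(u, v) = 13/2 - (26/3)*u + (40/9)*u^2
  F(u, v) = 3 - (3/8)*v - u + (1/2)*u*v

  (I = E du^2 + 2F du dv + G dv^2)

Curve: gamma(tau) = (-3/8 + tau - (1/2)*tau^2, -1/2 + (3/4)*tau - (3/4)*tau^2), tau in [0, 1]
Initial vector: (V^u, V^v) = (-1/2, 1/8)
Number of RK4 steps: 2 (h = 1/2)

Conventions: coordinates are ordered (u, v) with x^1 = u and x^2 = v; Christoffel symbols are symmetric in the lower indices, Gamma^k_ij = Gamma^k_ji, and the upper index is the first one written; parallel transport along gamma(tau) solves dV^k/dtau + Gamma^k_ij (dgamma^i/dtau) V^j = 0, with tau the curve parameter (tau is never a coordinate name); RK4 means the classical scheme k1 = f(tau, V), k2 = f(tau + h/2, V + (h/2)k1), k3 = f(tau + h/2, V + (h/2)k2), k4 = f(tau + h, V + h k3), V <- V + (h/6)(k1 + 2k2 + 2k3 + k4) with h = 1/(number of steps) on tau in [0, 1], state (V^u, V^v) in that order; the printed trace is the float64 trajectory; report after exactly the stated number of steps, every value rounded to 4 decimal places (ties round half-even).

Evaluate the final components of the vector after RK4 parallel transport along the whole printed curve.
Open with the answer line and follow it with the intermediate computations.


Answer: V^u = -0.8323, V^v = 0.4028

gamma'(tau) = (1 - tau, 3/4 - (3/2)*tau); f(tau, V)^k = -Gamma^k_ij(gamma(tau)) gamma'^i(tau) V^j; h = 1/2; intermediate values shown to 6 dp
curve data and Christoffel symbols at the stage parameters:
  tau = 0.000000: gamma = (-0.375000, -0.500000), gamma' = (1.000000, 0.750000); Gamma_uuu = -0.826571, Gamma_uuv = 0.000000, Gamma_uvv = -0.102171, Gamma_vuu = 0.704457, Gamma_vuv = 0.000000, Gamma_vvv = 0.136074
  tau = 0.250000: gamma = (-0.156250, -0.359375), gamma' = (0.750000, 0.375000); Gamma_uuu = -0.970959, Gamma_uuv = 0.000000, Gamma_uvv = -0.118590, Gamma_vuu = 0.814576, Gamma_vuv = 0.000000, Gamma_vvv = 0.147982
  tau = 0.500000: gamma = (0.000000, -0.312500), gamma' = (0.500000, 0.000000); Gamma_uuu = -1.103870, Gamma_uuv = 0.000000, Gamma_uvv = -0.133718, Gamma_vuu = 0.911662, Gamma_vuv = 0.000000, Gamma_vvv = 0.158531
  tau = 0.750000: gamma = (0.093750, -0.359375), gamma' = (0.250000, -0.375000); Gamma_uuu = -1.199094, Gamma_uuv = 0.000000, Gamma_uvv = -0.144725, Gamma_vuu = 0.975481, Gamma_vuv = 0.000000, Gamma_vvv = 0.165551
  tau = 1.000000: gamma = (0.125000, -0.500000), gamma' = (0.000000, -0.750000); Gamma_uuu = -1.238891, Gamma_uuv = 0.000000, Gamma_uvv = -0.149898, Gamma_vuu = 0.995930, Gamma_vuv = 0.000000, Gamma_vvv = 0.168200
step 0: V^u = -0.5000, V^v = 0.1250
step 1: k1 = (-0.403707, 0.339471), k2 = (-0.428273, 0.355479), k3 = (-0.432568, 0.359009), k4 = (-0.395342, 0.326505); V <- V + (h/6)(k1 + 2k2 + 2k3 + k4): V^u = -0.7101, V^v = 0.2996
step 2: k1 = (-0.391908, 0.323668), k2 = (-0.262879, 0.220678), k3 = (-0.251811, 0.211213), k4 = (-0.045552, 0.051114); V <- V + (h/6)(k1 + 2k2 + 2k3 + k4): V^u = -0.8323, V^v = 0.4028


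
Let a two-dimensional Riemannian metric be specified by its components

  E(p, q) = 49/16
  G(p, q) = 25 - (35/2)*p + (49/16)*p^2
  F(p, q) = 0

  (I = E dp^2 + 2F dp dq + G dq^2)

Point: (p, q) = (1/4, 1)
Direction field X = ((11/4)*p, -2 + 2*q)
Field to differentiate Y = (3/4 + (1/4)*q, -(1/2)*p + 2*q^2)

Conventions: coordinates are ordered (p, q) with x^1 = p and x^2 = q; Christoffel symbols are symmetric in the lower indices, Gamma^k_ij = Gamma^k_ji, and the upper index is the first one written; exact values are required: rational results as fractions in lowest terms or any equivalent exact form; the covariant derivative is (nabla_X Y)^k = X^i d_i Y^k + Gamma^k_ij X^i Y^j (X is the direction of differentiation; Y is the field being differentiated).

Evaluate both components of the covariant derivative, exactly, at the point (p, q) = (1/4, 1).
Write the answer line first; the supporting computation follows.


Answer: (nabla_X Y)^p = 0, (nabla_X Y)^q = -979/1168

E = 49/16, F = 0, G = 5329/256 at the point
E_p = 0, E_q = 0, F_p = 0, F_q = 0, G_p = -511/32, G_q = 0
EG - F^2 = 261121/4096;  g^inv = (4096/261121) * [[5329/256, 0], [0, 49/16]]
first-kind symbols [ij,l] = (1/2)(d_i g_jl + d_j g_il - d_l g_ij): [pp,p] = E_p/2 = 0, [pp,q] = F_p - E_q/2 = 0, [pq,p] = E_q/2 = 0, [pq,q] = G_p/2 = -511/64, [qq,p] = F_q - G_p/2 = 511/64, [qq,q] = G_q/2 = 0
Gamma^p_ij = (G*[ij,p] - F*[ij,q])/(EG - F^2), Gamma^q_ij = (E*[ij,q] - F*[ij,p])/(EG - F^2)
Gamma_ppp = 0, Gamma_ppq = 0, Gamma_pqq = 73/28, Gamma_qpp = 0, Gamma_qpq = -28/73, Gamma_qqq = 0
X = (11/16, 0), Y = (1, 15/8) at the point


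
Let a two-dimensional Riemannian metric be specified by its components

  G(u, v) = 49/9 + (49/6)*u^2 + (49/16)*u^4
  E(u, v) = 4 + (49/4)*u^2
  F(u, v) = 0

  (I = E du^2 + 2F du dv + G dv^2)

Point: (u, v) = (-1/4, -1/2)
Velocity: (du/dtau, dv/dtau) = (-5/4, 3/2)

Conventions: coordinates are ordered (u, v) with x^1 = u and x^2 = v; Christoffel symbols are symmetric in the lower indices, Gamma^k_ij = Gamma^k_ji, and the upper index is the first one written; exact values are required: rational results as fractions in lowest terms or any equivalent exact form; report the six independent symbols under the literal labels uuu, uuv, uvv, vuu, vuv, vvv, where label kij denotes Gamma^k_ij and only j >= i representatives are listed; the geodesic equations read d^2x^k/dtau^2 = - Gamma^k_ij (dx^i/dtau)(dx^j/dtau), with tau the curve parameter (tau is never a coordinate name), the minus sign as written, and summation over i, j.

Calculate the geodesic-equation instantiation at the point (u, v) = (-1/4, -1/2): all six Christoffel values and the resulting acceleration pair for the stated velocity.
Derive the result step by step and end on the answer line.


E = 305/64, F = 0, G = 219961/36864 at the point
E_u = -49/8, E_v = 0, F_u = 0, F_v = 0, G_u = -3283/768, G_v = 0
EG - F^2 = 67088105/2359296;  g^inv = (2359296/67088105) * [[219961/36864, 0], [0, 305/64]]
first-kind symbols [ij,l] = (1/2)(d_i g_jl + d_j g_il - d_l g_ij): [uu,u] = E_u/2 = -49/16, [uu,v] = F_u - E_v/2 = 0, [uv,u] = E_v/2 = 0, [uv,v] = G_u/2 = -3283/1536, [vv,u] = F_v - G_u/2 = 3283/1536, [vv,v] = G_v/2 = 0
Gamma^u_ij = (G*[ij,u] - F*[ij,v])/(EG - F^2), Gamma^v_ij = (E*[ij,v] - F*[ij,u])/(EG - F^2)
Gamma_uuu = -196/305, Gamma_uuv = 0, Gamma_uvv = 3283/7320, Gamma_vuu = 0, Gamma_vuv = -24/67, Gamma_vvv = 0
d^2u/dtau^2 = -(Gamma_uuu*(-5/4)^2 + 2*Gamma_uuv*(-5/4)*(3/2) + Gamma_uvv*(3/2)^2) = -49/9760
d^2v/dtau^2 = -(Gamma_vuu*(-5/4)^2 + 2*Gamma_vuv*(-5/4)*(3/2) + Gamma_vvv*(3/2)^2) = -90/67

Answer: Gamma_uuu = -196/305, Gamma_uuv = 0, Gamma_uvv = 3283/7320, Gamma_vuu = 0, Gamma_vuv = -24/67, Gamma_vvv = 0; accelerations (d^2u/dtau^2, d^2v/dtau^2) = (-49/9760, -90/67)


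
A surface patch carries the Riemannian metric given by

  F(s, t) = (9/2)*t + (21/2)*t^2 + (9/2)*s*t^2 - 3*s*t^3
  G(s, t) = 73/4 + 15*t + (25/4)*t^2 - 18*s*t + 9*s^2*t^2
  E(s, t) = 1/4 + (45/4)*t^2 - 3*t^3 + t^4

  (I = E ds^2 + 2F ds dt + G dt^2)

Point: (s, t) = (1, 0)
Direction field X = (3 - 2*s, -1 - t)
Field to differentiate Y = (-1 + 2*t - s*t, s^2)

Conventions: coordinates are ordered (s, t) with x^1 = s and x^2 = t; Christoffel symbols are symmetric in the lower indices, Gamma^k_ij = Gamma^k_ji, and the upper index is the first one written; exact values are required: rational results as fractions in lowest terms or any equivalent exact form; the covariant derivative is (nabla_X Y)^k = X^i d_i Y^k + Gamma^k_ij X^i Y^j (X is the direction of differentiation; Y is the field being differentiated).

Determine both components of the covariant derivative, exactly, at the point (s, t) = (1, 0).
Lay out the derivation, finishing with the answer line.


E = 1/4, F = 0, G = 73/4 at the point
E_s = 0, E_t = 0, F_s = 0, F_t = 9/2, G_s = 0, G_t = -3
EG - F^2 = 73/16;  g^inv = (16/73) * [[73/4, 0], [0, 1/4]]
first-kind symbols [ij,l] = (1/2)(d_i g_jl + d_j g_il - d_l g_ij): [ss,s] = E_s/2 = 0, [ss,t] = F_s - E_t/2 = 0, [st,s] = E_t/2 = 0, [st,t] = G_s/2 = 0, [tt,s] = F_t - G_s/2 = 9/2, [tt,t] = G_t/2 = -3/2
Gamma^s_ij = (G*[ij,s] - F*[ij,t])/(EG - F^2), Gamma^t_ij = (E*[ij,t] - F*[ij,s])/(EG - F^2)
Gamma_sss = 0, Gamma_sst = 0, Gamma_stt = 18, Gamma_tss = 0, Gamma_tst = 0, Gamma_ttt = -6/73
X = (1, -1), Y = (-1, 1) at the point

Answer: (nabla_X Y)^s = -19, (nabla_X Y)^t = 152/73


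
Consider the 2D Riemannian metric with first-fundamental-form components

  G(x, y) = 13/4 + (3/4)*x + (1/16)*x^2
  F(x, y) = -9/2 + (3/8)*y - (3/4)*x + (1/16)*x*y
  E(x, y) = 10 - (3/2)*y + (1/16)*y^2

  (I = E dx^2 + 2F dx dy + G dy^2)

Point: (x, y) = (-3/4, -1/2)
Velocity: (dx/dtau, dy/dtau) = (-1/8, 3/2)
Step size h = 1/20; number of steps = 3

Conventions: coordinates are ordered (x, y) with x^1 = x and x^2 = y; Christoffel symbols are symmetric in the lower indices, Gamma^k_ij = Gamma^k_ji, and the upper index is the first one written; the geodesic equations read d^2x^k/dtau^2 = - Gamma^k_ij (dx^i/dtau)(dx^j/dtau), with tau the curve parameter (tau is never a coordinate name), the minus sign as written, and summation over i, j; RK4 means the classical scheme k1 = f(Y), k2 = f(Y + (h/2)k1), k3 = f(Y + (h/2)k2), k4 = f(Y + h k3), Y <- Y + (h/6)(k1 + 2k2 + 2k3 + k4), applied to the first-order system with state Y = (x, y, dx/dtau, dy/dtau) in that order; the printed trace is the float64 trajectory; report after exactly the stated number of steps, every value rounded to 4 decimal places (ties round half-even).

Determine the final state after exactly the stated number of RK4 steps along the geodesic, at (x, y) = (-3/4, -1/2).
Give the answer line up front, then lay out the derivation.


Answer: x = -0.7690, y = -0.2749, dx/dtau = -0.1286, dy/dtau = 1.5015

f(Y) = (dx/dtau, dy/dtau, -Gamma^x_ij Y'^i Y'^j, -Gamma^y_ij Y'^i Y'^j) with the Gammas evaluated at the stage position; h = 0.050000; intermediate values shown to 6 dp
step 0: x = -0.7500, y = -0.5000, dx/dtau = -0.1250, dy/dtau = 1.5000
step 1:
  k1: at (x, y) = (-0.750000, -0.500000), (dx/dtau, dy/dtau) = (-0.125000, 1.500000); Gamma_xxx = 0.000000, Gamma_xxy = -0.062559, Gamma_xyy = 0.000000, Gamma_yxx = 0.000000, Gamma_yxy = 0.026275, Gamma_yyy = 0.000000; k1 = (-0.125000, 1.500000, -0.023459, 0.009853)
  k2: at (x, y) = (-0.753125, -0.462500), (dx/dtau, dy/dtau) = (-0.125586, 1.500246); Gamma_xxx = 0.000000, Gamma_xxy = -0.062675, Gamma_xyy = 0.000000, Gamma_yxx = 0.000000, Gamma_yxy = 0.026387, Gamma_yyy = 0.000000; k2 = (-0.125586, 1.500246, -0.023617, 0.009943)
  k3: at (x, y) = (-0.753140, -0.462494), (dx/dtau, dy/dtau) = (-0.125590, 1.500249); Gamma_xxx = 0.000000, Gamma_xxy = -0.062675, Gamma_xyy = 0.000000, Gamma_yxx = 0.000000, Gamma_yxy = 0.026387, Gamma_yyy = 0.000000; k3 = (-0.125590, 1.500249, -0.023618, 0.009943)
  k4: at (x, y) = (-0.756280, -0.424988), (dx/dtau, dy/dtau) = (-0.126181, 1.500497); Gamma_xxx = 0.000000, Gamma_xxy = -0.062791, Gamma_xyy = 0.000000, Gamma_yxx = 0.000000, Gamma_yxy = 0.026500, Gamma_yyy = 0.000000; k4 = (-0.126181, 1.500497, -0.023777, 0.010035)
  Y <- Y + (h/6)(k1 + 2k2 + 2k3 + k4): x = -0.7563, y = -0.4250, dx/dtau = -0.1262, dy/dtau = 1.5005
step 2:
  k1: at (x, y) = (-0.756279, -0.424988), (dx/dtau, dy/dtau) = (-0.126181, 1.500497); Gamma_xxx = 0.000000, Gamma_xxy = -0.062791, Gamma_xyy = 0.000000, Gamma_yxx = 0.000000, Gamma_yxy = 0.026500, Gamma_yyy = 0.000000; k1 = (-0.126181, 1.500497, -0.023777, 0.010035)
  k2: at (x, y) = (-0.759434, -0.387475), (dx/dtau, dy/dtau) = (-0.126775, 1.500748); Gamma_xxx = 0.000000, Gamma_xxy = -0.062908, Gamma_xyy = 0.000000, Gamma_yxx = 0.000000, Gamma_yxy = 0.026614, Gamma_yyy = 0.000000; k2 = (-0.126775, 1.500748, -0.023938, 0.010127)
  k3: at (x, y) = (-0.759449, -0.387469), (dx/dtau, dy/dtau) = (-0.126779, 1.500750); Gamma_xxx = 0.000000, Gamma_xxy = -0.062908, Gamma_xyy = 0.000000, Gamma_yxx = 0.000000, Gamma_yxy = 0.026614, Gamma_yyy = 0.000000; k3 = (-0.126779, 1.500750, -0.023938, 0.010127)
  k4: at (x, y) = (-0.762618, -0.349950), (dx/dtau, dy/dtau) = (-0.127378, 1.501004); Gamma_xxx = 0.000000, Gamma_xxy = -0.063026, Gamma_xyy = 0.000000, Gamma_yxx = 0.000000, Gamma_yxy = 0.026728, Gamma_yyy = 0.000000; k4 = (-0.127378, 1.501004, -0.024100, 0.010220)
  Y <- Y + (h/6)(k1 + 2k2 + 2k3 + k4): x = -0.7626, y = -0.3500, dx/dtau = -0.1274, dy/dtau = 1.5010
step 3:
  k1: at (x, y) = (-0.762618, -0.349950), (dx/dtau, dy/dtau) = (-0.127378, 1.501004); Gamma_xxx = 0.000000, Gamma_xxy = -0.063026, Gamma_xyy = 0.000000, Gamma_yxx = 0.000000, Gamma_yxy = 0.026728, Gamma_yyy = 0.000000; k1 = (-0.127378, 1.501004, -0.024100, 0.010220)
  k2: at (x, y) = (-0.765803, -0.312425), (dx/dtau, dy/dtau) = (-0.127980, 1.501259); Gamma_xxx = 0.000000, Gamma_xxy = -0.063143, Gamma_xyy = 0.000000, Gamma_yxx = 0.000000, Gamma_yxy = 0.026843, Gamma_yyy = 0.000000; k2 = (-0.127980, 1.501259, -0.024264, 0.010315)
  k3: at (x, y) = (-0.765818, -0.312419), (dx/dtau, dy/dtau) = (-0.127984, 1.501261); Gamma_xxx = 0.000000, Gamma_xxy = -0.063143, Gamma_xyy = 0.000000, Gamma_yxx = 0.000000, Gamma_yxy = 0.026843, Gamma_yyy = 0.000000; k3 = (-0.127984, 1.501261, -0.024264, 0.010315)
  k4: at (x, y) = (-0.769018, -0.274887), (dx/dtau, dy/dtau) = (-0.128591, 1.501519); Gamma_xxx = 0.000000, Gamma_xxy = -0.063261, Gamma_xyy = 0.000000, Gamma_yxx = 0.000000, Gamma_yxy = 0.026959, Gamma_yyy = 0.000000; k4 = (-0.128591, 1.501519, -0.024429, 0.010411)
  Y <- Y + (h/6)(k1 + 2k2 + 2k3 + k4): x = -0.7690, y = -0.2749, dx/dtau = -0.1286, dy/dtau = 1.5015
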